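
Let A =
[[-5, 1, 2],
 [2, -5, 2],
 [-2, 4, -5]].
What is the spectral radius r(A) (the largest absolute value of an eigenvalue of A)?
r(A) ≈ 6.671

The eigenvalues of A are the roots of its characteristic polynomial. With M = A (coefficients from the trace, the sum of principal 2x2 minors, and det A):
  p(λ) = det(λ I - M) = λ^3 + 15λ^2 + 69λ + 83.
No integer candidate from the rational root theorem (±divisors of 83) is a root, so the roots are irrational. The cubic discriminant is Δ = -3024 < 0, so there is one real root and a complex-conjugate pair. p(-2) = -3 and p(-1) = 28 have opposite signs, so a root lies in (-2, -1); Newton's method refines it to λ ≈ -1.8651. Dividing out (λ - (-1.8651)) leaves approximately λ^2 + 13.1349λ + 44.5025. For λ^2 + 13.1349λ + 44.5025 the discriminant is -5.4835. It is negative, so the remaining roots are the complex-conjugate pair λ ≈ -6.5675 ± 1.1708i. Their product equals the constant term, so |λ|^2 ≈ 44.5025 and |λ| ≈ 6.671.
Thus the eigenvalues (to 4 decimals) are -1.8651 (modulus 1.8651); -6.5675 ± 1.1708i (modulus 6.671). The spectral radius is the largest modulus: r(A) ≈ 6.671. (Cross-check: r(A) ≤ ||A||_2 ≈ 8.7059; equality holds whenever A is normal, though it can also hold for some non-normal A.)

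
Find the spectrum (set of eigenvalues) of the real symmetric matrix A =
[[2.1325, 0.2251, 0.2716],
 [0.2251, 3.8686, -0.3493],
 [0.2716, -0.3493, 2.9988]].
sigma(A) ≈ {2, 3, 4}

A is real symmetric, so its spectrum consists of real eigenvalues. Expanding the characteristic polynomial of the displayed matrix gives
  det(λ I - A) = p(λ) = λ^3 + (-9)λ^2 + (26)λ + (-24).
Solving p(λ) = 0 yields eigenvalues ≈ 2, 3, 4. (A is shown rounded to 4 decimals, so these recover the underlying integer eigenvalues to within that precision.)
Verification: the trace of A = 9 equals the sum of eigenvalues 9, and det(A) ≈ 23.9992 matches the eigenvalue product 24.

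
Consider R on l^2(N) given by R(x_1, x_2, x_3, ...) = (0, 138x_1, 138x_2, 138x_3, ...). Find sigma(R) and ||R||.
sigma(R) = closed disk {z in C : |z| ≤ 138}; ||R|| = 138

Note R = 138·U where U is the unit right shift (U x)_k = x_{k-1} (with x_0 := 0); so ||R|| = 138||U|| and sigma(R) = 138·sigma(U). ||R x||^2 = sum_{k≥1} |138x_k|^2 = 19044||x||^2, so ||R|| = 138 and sigma(R) ⊂ {|z| ≤ 138}. For any |lambda| < 138, the equation (R - lambda I) x = 0 forces x_1 = 0, then 138x_k = lambda x_{k+1} ⇒ x = 0, so R has no eigenvalues. But (R - lambda I) is not surjective for |lambda| < 138: solving (R - lambda I) x = e_1 would require x_n proportional to (lambda/138)^(-n), which is not in l^2. So every |lambda| < 138 lies in the residual spectrum. The boundary |lambda| = 138 is in the approximate point spectrum (the spectrum is closed). Hence sigma(R) is the closed disk of radius 138.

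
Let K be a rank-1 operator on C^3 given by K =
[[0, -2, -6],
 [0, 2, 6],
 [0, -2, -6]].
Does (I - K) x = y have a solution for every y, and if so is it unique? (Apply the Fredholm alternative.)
(I - K) is invertible (det(I - K) = 5 ≠ 0), so for every y in C^3 the equation (I - K) x = y has a unique solution.

K has rank 1, so it is an outer product K = u v^T: every row of K is a multiple of one row vector. Reading off the entries, u = (-2, 2, -2) and v = (0, 1, 3) (row i of K equals u_i·v^T). A rank-one matrix u v^T satisfies K u = u (v·u) and kills the (2)-dimensional subspace v^⊥, so its characteristic polynomial is lambda^2 (lambda - v·u) with v·u = tr K = -4. Hence the eigenvalues of I - K are 1 (multiplicity 2) and 1 - (-4) = 5, so det(I - K) = 5. (Direct check: I - K =
[[1, 2, 6],
 [0, -1, -6],
 [0, 2, 7]]
has determinant 5.) The finite-dimensional Fredholm alternative says: either (I - K) is invertible, or ker(I - K) ≠ {0} and then range(I - K) = ker((I - K)^*)^⊥, with dim ker(I - K) = dim ker((I - K)^*). Since det(I - K) ≠ 0, 1 is not an eigenvalue of K and ker(I - K) = {0}, so we are in the first case: for every y there is a unique x = (I - K)^(-1) y. Explicitly, by the Sherman–Morrison formula, (I - u v^T)^(-1) = I + u v^T/(1 - v·u), i.e. (I - K)^(-1) = I + K/(5).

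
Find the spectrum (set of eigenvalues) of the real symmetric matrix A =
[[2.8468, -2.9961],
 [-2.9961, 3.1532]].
sigma(A) ≈ {0, 6}

A is real symmetric, so its spectrum consists of real eigenvalues. Expanding the characteristic polynomial of the displayed matrix gives
  det(λ I - A) = p(λ) = λ^2 + (-6)λ + (0).
Solving p(λ) = 0 yields eigenvalues ≈ 0, 6. (A is shown rounded to 4 decimals, so these recover the underlying integer eigenvalues to within that precision.)
Verification: the trace of A = 6 equals the sum of eigenvalues 6, and det(A) ≈ -0.0001 matches the eigenvalue product 0.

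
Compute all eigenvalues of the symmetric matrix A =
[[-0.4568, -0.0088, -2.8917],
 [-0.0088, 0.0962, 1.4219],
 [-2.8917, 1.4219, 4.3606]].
sigma(A) ≈ {-2, 0, 6}

A is real symmetric, so its spectrum consists of real eigenvalues. Expanding the characteristic polynomial of the displayed matrix gives
  det(λ I - A) = p(λ) = λ^3 + (-4)λ^2 + (-12)λ + (0).
Solving p(λ) = 0 yields eigenvalues ≈ -2, 0, 6. (A is shown rounded to 4 decimals, so these recover the underlying integer eigenvalues to within that precision.)
Verification: the trace of A = 4 equals the sum of eigenvalues 4, and det(A) ≈ -0.0005 matches the eigenvalue product 0.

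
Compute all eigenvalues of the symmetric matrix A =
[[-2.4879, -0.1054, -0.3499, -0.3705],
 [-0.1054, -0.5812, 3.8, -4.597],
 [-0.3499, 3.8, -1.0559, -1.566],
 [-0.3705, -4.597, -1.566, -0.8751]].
sigma(A) ≈ {-6, -3, -2, 6}

A is real symmetric, so its spectrum consists of real eigenvalues. Expanding the characteristic polynomial of the displayed matrix gives
  det(λ I - A) = p(λ) = λ^4 + (5)λ^3 + (-30)λ^2 + (-180)λ + (-216.0069).
Solving p(λ) = 0 yields eigenvalues ≈ -6, -3, -2, 6. (A is shown rounded to 4 decimals, so these recover the underlying integer eigenvalues to within that precision.)
Verification: the trace of A = -5 equals the sum of eigenvalues -5, and det(A) ≈ -216.0069 matches the eigenvalue product -216.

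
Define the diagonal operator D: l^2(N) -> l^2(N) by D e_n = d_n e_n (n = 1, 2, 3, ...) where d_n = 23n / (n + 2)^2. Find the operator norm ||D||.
||D|| = 23/8 (attained at n = 2)

For D diagonal, ||D|| = sup_n |d_n|. Treat f(x) = 23x / (x + 2)^2 for real x > 0. By the quotient rule, f'(x) = 23(2 - x)/(x + 2)^3, which is positive for x < 2 and negative for x > 2. So f has a unique maximum at x = 2, and since 2 is a positive integer, the supremum over n ≥ 1 is attained at n = 2: d_2 = 23·2/(2 + 2)^2 = 23·2/16 = 23/8. Hence ||D|| = 23/8.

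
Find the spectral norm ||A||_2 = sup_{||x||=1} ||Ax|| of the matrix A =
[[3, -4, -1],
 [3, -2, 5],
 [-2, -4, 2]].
||A||_2 ≈ 7.2571 (= sqrt(largest eigenvalue of A^T A))

||A||_2 = sigma_max(A) = sqrt(lambda_max(A^T A)). Form the symmetric matrix M = A^T A =
[[22, -10, 8],
 [-10, 36, -14],
 [8, -14, 30]].
Its characteristic polynomial (trace, sum of principal 2x2 minors, determinant of M give the coefficients) is
  p(λ) = det(λ I - M) = λ^3 - 88λ^2 + 2172λ - 16384.
No integer candidate from the rational root theorem (±divisors of 16384) is a root, so the roots are irrational. The cubic discriminant is Δ = 6194432 > 0, so there are three distinct real roots. p(16) = -64 and p(17) = 21 have opposite signs, so a root lies in (16, 17); Newton's method refines it to λ ≈ 16.6503. p(18) = 32 and p(19) = -25 have opposite signs, so a root lies in (18, 19); Newton's method refines it to λ ≈ 18.684. p(52) = -784 and p(53) = 417 have opposite signs, so a root lies in (52, 53); Newton's method refines it to λ ≈ 52.6657. Check (Vieta): the three roots sum to 88, matching tr M = 88.
So the eigenvalues of A^T A are ≈ 16.6503, 18.684, 52.6657 (all ≥ 0, as they must be for A^T A). The largest is λ_max ≈ 52.6657, hence ||A||_2 = sqrt(λ_max) ≈ 7.2571.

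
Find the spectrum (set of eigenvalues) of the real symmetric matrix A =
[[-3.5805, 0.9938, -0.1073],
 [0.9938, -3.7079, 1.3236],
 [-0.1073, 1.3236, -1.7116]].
sigma(A) ≈ {-5, -3, -1}

A is real symmetric, so its spectrum consists of real eigenvalues. Expanding the characteristic polynomial of the displayed matrix gives
  det(λ I - A) = p(λ) = λ^3 + (9)λ^2 + (23)λ + (15).
Solving p(λ) = 0 yields eigenvalues ≈ -5, -3, -1. (A is shown rounded to 4 decimals, so these recover the underlying integer eigenvalues to within that precision.)
Verification: the trace of A = -9 equals the sum of eigenvalues -9, and det(A) ≈ -14.9998 matches the eigenvalue product -15.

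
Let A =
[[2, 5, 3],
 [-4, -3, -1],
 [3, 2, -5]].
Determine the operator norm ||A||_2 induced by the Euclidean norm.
||A||_2 ≈ 7.885 (= sqrt(largest eigenvalue of A^T A))

||A||_2 = sigma_max(A) = sqrt(lambda_max(A^T A)). Form the symmetric matrix M = A^T A =
[[29, 28, -5],
 [28, 38, 8],
 [-5, 8, 35]].
Its characteristic polynomial (trace, sum of principal 2x2 minors, determinant of M give the coefficients) is
  p(λ) = det(λ I - M) = λ^3 - 102λ^2 + 2574λ - 6084.
No integer candidate from the rational root theorem (±divisors of 6084) is a root, so the roots are irrational. The cubic discriminant is Δ = 2642743584 > 0, so there are three distinct real roots. p(2) = -1336 and p(3) = 747 have opposite signs, so a root lies in (2, 3); Newton's method refines it to λ ≈ 2.6308. p(37) = 169 and p(38) = -688 have opposite signs, so a root lies in (37, 38); Newton's method refines it to λ ≈ 37.1953. p(62) = -256 and p(63) = 1287 have opposite signs, so a root lies in (62, 63); Newton's method refines it to λ ≈ 62.1738. Check (Vieta): the three roots sum to 102, matching tr M = 102.
So the eigenvalues of A^T A are ≈ 2.6308, 37.1953, 62.1738 (all ≥ 0, as they must be for A^T A). The largest is λ_max ≈ 62.1738, hence ||A||_2 = sqrt(λ_max) ≈ 7.885.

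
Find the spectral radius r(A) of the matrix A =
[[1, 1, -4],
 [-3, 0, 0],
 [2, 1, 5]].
r(A) ≈ 3.6424

The eigenvalues of A are the roots of its characteristic polynomial. With M = A (coefficients from the trace, the sum of principal 2x2 minors, and det A):
  p(λ) = det(λ I - M) = λ^3 - 6λ^2 + 16λ - 27.
No integer candidate from the rational root theorem (±divisors of 27) is a root, so the roots are irrational. The cubic discriminant is Δ = -3523 < 0, so there is one real root and a complex-conjugate pair. p(3) = -6 and p(4) = 5 have opposite signs, so a root lies in (3, 4); Newton's method refines it to λ ≈ 3.6424. Dividing out (λ - (3.6424)) leaves approximately λ^2 - 2.3576λ + 7.4127. For λ^2 - 2.3576λ + 7.4127 the discriminant is -24.0925. It is negative, so the remaining roots are the complex-conjugate pair λ ≈ 1.1788 ± 2.4542i. Their product equals the constant term, so |λ|^2 ≈ 7.4127 and |λ| ≈ 2.7226.
Thus the eigenvalues (to 4 decimals) are 3.6424 (modulus 3.6424); 1.1788 ± 2.4542i (modulus 2.7226). The spectral radius is the largest modulus: r(A) ≈ 3.6424. (Cross-check: r(A) ≤ ||A||_2 ≈ 6.5067; equality holds whenever A is normal, though it can also hold for some non-normal A.)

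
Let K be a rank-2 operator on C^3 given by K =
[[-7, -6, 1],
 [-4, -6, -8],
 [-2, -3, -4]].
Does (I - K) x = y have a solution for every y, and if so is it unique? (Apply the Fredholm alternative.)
(I - K) is invertible (det(I - K) = 66 ≠ 0), so for every y in C^3 the equation (I - K) x = y has a unique solution.

K has rank 2 and factors as K = U V^T = u1 v1^T + u2 v2^T with u1 = (2, 2, 1), v1 = (-3, -3, -1), u2 = (-1, 2, 1), v2 = (1, 0, -3) (multiplying out reproduces the displayed K). The nonzero eigenvalues of U V^T coincide with those of the 2 x 2 matrix G = V^T U = [[v1·u1, v1·u2], [v2·u1, v2·u2]] = [[-13, -4], [-1, -4]], and by the Sylvester determinant identity det(I_3 - U V^T) = det(I_2 - V^T U) = det([[14, 4], [1, 5]]) = (14)(5) - (4)(1) = 66. (Direct check: I - K =
[[8, 6, -1],
 [4, 7, 8],
 [2, 3, 5]]
has determinant 66.) The finite-dimensional Fredholm alternative says: either (I - K) is invertible, or ker(I - K) ≠ {0} and then range(I - K) = ker((I - K)^*)^⊥, with dim ker(I - K) = dim ker((I - K)^*). Since det(I - K) ≠ 0, 1 is not an eigenvalue of K and ker(I - K) = {0}, so we are in the first case: for every y there is a unique x = (I - K)^(-1) y. (Explicitly, by the Woodbury identity, (I - U V^T)^(-1) = I + U (I_2 - G)^(-1) V^T.)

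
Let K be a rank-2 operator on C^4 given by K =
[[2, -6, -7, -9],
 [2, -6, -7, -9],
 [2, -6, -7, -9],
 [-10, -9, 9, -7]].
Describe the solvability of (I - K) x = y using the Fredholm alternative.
(I - K) is invertible (det(I - K) = 6 ≠ 0), so for every y in C^4 the equation (I - K) x = y has a unique solution.

K has rank 2 and factors as K = U V^T = u1 v1^T + u2 v2^T with u1 = (-3, -3, -3, 2), v1 = (-2, 0, 3, 1), u2 = (2, 2, 2, 3), v2 = (-2, -3, 1, -3) (multiplying out reproduces the displayed K). The nonzero eigenvalues of U V^T coincide with those of the 2 x 2 matrix G = V^T U = [[v1·u1, v1·u2], [v2·u1, v2·u2]] = [[-1, 5], [6, -17]], and by the Sylvester determinant identity det(I_4 - U V^T) = det(I_2 - V^T U) = det([[2, -5], [-6, 18]]) = (2)(18) - (-5)(-6) = 6. (Direct check: I - K =
[[-1, 6, 7, 9],
 [-2, 7, 7, 9],
 [-2, 6, 8, 9],
 [10, 9, -9, 8]]
has determinant 6.) The finite-dimensional Fredholm alternative says: either (I - K) is invertible, or ker(I - K) ≠ {0} and then range(I - K) = ker((I - K)^*)^⊥, with dim ker(I - K) = dim ker((I - K)^*). Since det(I - K) ≠ 0, 1 is not an eigenvalue of K and ker(I - K) = {0}, so we are in the first case: for every y there is a unique x = (I - K)^(-1) y. (Explicitly, by the Woodbury identity, (I - U V^T)^(-1) = I + U (I_2 - G)^(-1) V^T.)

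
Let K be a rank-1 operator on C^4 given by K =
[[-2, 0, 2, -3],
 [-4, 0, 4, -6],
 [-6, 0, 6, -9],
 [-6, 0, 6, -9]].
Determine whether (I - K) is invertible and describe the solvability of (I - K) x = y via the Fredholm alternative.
(I - K) is invertible (det(I - K) = 6 ≠ 0), so for every y in C^4 the equation (I - K) x = y has a unique solution.

K has rank 1, so it is an outer product K = u v^T: every row of K is a multiple of one row vector. Reading off the entries, u = (-1, -2, -3, -3) and v = (2, 0, -2, 3) (row i of K equals u_i·v^T). A rank-one matrix u v^T satisfies K u = u (v·u) and kills the (3)-dimensional subspace v^⊥, so its characteristic polynomial is lambda^3 (lambda - v·u) with v·u = tr K = -5. Hence the eigenvalues of I - K are 1 (multiplicity 3) and 1 - (-5) = 6, so det(I - K) = 6. (Direct check: I - K =
[[3, 0, -2, 3],
 [4, 1, -4, 6],
 [6, 0, -5, 9],
 [6, 0, -6, 10]]
has determinant 6.) The finite-dimensional Fredholm alternative says: either (I - K) is invertible, or ker(I - K) ≠ {0} and then range(I - K) = ker((I - K)^*)^⊥, with dim ker(I - K) = dim ker((I - K)^*). Since det(I - K) ≠ 0, 1 is not an eigenvalue of K and ker(I - K) = {0}, so we are in the first case: for every y there is a unique x = (I - K)^(-1) y. Explicitly, by the Sherman–Morrison formula, (I - u v^T)^(-1) = I + u v^T/(1 - v·u), i.e. (I - K)^(-1) = I + K/(6).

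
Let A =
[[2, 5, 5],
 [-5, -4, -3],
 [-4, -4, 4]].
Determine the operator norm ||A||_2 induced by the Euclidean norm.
||A||_2 ≈ 10.2909 (= sqrt(largest eigenvalue of A^T A))

||A||_2 = sigma_max(A) = sqrt(lambda_max(A^T A)). Form the symmetric matrix M = A^T A =
[[45, 46, 9],
 [46, 57, 21],
 [9, 21, 50]].
Its characteristic polynomial (trace, sum of principal 2x2 minors, determinant of M give the coefficients) is
  p(λ) = det(λ I - M) = λ^3 - 152λ^2 + 5027λ - 15376.
No integer candidate from the rational root theorem (±divisors of 15376) is a root, so the roots are irrational. The cubic discriminant is Δ = 64817023572 > 0, so there are three distinct real roots. p(3) = -1636 and p(4) = 2364 have opposite signs, so a root lies in (3, 4); Newton's method refines it to λ ≈ 3.4005. p(42) = 1718 and p(43) = -756 have opposite signs, so a root lies in (42, 43); Newton's method refines it to λ ≈ 42.6965. p(105) = -5716 and p(106) = 630 have opposite signs, so a root lies in (105, 106); Newton's method refines it to λ ≈ 105.903. Check (Vieta): the three roots sum to 152, matching tr M = 152.
So the eigenvalues of A^T A are ≈ 3.4005, 42.6965, 105.903 (all ≥ 0, as they must be for A^T A). The largest is λ_max ≈ 105.903, hence ||A||_2 = sqrt(λ_max) ≈ 10.2909.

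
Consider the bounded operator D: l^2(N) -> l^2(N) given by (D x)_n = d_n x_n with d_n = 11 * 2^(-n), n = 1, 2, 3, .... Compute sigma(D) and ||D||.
sigma(D) = {11 * 2^(-n) : n ≥ 1} ∪ {0}; ||D|| = 11/2

A bounded diagonal operator on l^2 with diagonal entries d_n has spectrum equal to the closure of {d_n : n ≥ 1}: every d_n is an eigenvalue (with eigenvector e_n), so {d_n} ⊂ sigma(D); the spectrum is closed, so its closure is too; and for lambda not in the closure, (D - lambda I) has bounded inverse (the diagonal entries 1/(d_n - lambda) are bounded). For our sequence d_n = 11 * 2^(-n), n = 1, 2, 3, ...:
  - {d_n} = {11 * 2^(-n) : n ≥ 1}; the only limit point is 0
  - closure = {11 * 2^(-n) : n ≥ 1} ∪ {0}
For the norm: a diagonal operator has ||D|| = sup_n |d_n|. Here d_n = 11 * 2^(-n) is positive and decreasing, so sup_n |d_n| = d_1 = 11/2. So ||D|| = 11/2.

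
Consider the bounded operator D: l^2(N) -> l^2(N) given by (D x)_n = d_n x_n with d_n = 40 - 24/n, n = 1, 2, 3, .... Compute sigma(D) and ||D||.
sigma(D) = {40 - 24/n : n ≥ 1} ∪ {40}; ||D|| = 40

A bounded diagonal operator on l^2 with diagonal entries d_n has spectrum equal to the closure of {d_n : n ≥ 1}: every d_n is an eigenvalue (with eigenvector e_n), so {d_n} ⊂ sigma(D); the spectrum is closed, so its closure is too; and for lambda not in the closure, (D - lambda I) has bounded inverse (the diagonal entries 1/(d_n - lambda) are bounded). For our sequence d_n = 40 - 24/n, n = 1, 2, 3, ...:
  - {d_n} = {40 - 24/n : n ≥ 1}; the only limit point is 40
  - closure = {40 - 24/n : n ≥ 1} ∪ {40}
For the norm: a diagonal operator has ||D|| = sup_n |d_n|. Here d_n = 40 - 24/n increases monotonically from d_1 = 16 toward 40, with all terms in [16, 40); so sup_n |d_n| = 40 (the supremum is the limit, not attained). So ||D|| = 40.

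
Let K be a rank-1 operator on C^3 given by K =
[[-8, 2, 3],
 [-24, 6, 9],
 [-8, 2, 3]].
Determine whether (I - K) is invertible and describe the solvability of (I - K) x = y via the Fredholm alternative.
(I - K) is singular (det(I - K) = 0, i.e. 1 ∈ sigma(K)). (I - K) x = y is solvable iff y ⊥ ker((I - K)^*) = span{(-8, 2, 3)}, i.e. iff -8y_1 + 2y_2 + 3y_3 = 0. When solvable, the solutions are x = y + c·(1, 3, 1), c arbitrary (ker(I - K) = span{(1, 3, 1)}, dimension 1).

K has rank 1, so it is an outer product K = u v^T: every row of K is a multiple of one row vector. Reading off the entries, u = (1, 3, 1) and v = (-8, 2, 3) (row i of K equals u_i·v^T). A rank-one matrix u v^T satisfies K u = u (v·u) and kills the (2)-dimensional subspace v^⊥, so its characteristic polynomial is lambda^2 (lambda - v·u) with v·u = tr K = 1. Hence the eigenvalues of I - K are 1 (multiplicity 2) and 1 - (1) = 0, so det(I - K) = 0. (Direct check: I - K =
[[9, -2, -3],
 [24, -5, -9],
 [8, -2, -2]]
has determinant 0.) So 1 is an eigenvalue of K and (I - K) is not invertible. The finite-dimensional Fredholm alternative says: either (I - K) is invertible, or ker(I - K) ≠ {0} and then range(I - K) = ker((I - K)^*)^⊥, with dim ker(I - K) = dim ker((I - K)^*). We are in the second case, so we need both kernels. Kernel of I - K: (I - K) u = u - u (v·u) = u - u = 0, so ker(I - K) = span{u} = span{(1, 3, 1)} (it is exactly 1-dimensional because rank(I - K) = 2). Kernel of the adjoint: K is real, so (I - K)^* = I - K^T = I - v u^T, and (I - v u^T) v = v - v (u·v) = 0; hence ker((I - K)^*) = span{v} = span{(-8, 2, 3)}. Therefore (I - K) x = y is solvable iff <y, v> = 0, i.e. iff -8y_1 + 2y_2 + 3y_3 = 0. When this holds, K y = u (v·y) = 0, so (I - K) y = y and x = y is a particular solution; the full solution set is the line x = y + c·u = y + c·(1, 3, 1), c ∈ C.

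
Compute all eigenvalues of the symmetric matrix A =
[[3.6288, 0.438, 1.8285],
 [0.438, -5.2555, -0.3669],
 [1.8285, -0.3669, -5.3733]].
sigma(A) ≈ {-6, -5, 4}

A is real symmetric, so its spectrum consists of real eigenvalues. Expanding the characteristic polynomial of the displayed matrix gives
  det(λ I - A) = p(λ) = λ^3 + (7)λ^2 + (-14)λ + (-120.001).
Solving p(λ) = 0 yields eigenvalues ≈ -6, -5, 4. (A is shown rounded to 4 decimals, so these recover the underlying integer eigenvalues to within that precision.)
Verification: the trace of A = -7 equals the sum of eigenvalues -7, and det(A) ≈ 120.0010 matches the eigenvalue product 120.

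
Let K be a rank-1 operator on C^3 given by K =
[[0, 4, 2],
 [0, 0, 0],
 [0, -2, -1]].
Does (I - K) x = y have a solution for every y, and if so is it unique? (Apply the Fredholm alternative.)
(I - K) is invertible (det(I - K) = 2 ≠ 0), so for every y in C^3 the equation (I - K) x = y has a unique solution.

K has rank 1, so it is an outer product K = u v^T: every row of K is a multiple of one row vector. Reading off the entries, u = (2, 0, -1) and v = (0, 2, 1) (row i of K equals u_i·v^T). A rank-one matrix u v^T satisfies K u = u (v·u) and kills the (2)-dimensional subspace v^⊥, so its characteristic polynomial is lambda^2 (lambda - v·u) with v·u = tr K = -1. Hence the eigenvalues of I - K are 1 (multiplicity 2) and 1 - (-1) = 2, so det(I - K) = 2. (Direct check: I - K =
[[1, -4, -2],
 [0, 1, 0],
 [0, 2, 2]]
has determinant 2.) The finite-dimensional Fredholm alternative says: either (I - K) is invertible, or ker(I - K) ≠ {0} and then range(I - K) = ker((I - K)^*)^⊥, with dim ker(I - K) = dim ker((I - K)^*). Since det(I - K) ≠ 0, 1 is not an eigenvalue of K and ker(I - K) = {0}, so we are in the first case: for every y there is a unique x = (I - K)^(-1) y. Explicitly, by the Sherman–Morrison formula, (I - u v^T)^(-1) = I + u v^T/(1 - v·u), i.e. (I - K)^(-1) = I + K/(2).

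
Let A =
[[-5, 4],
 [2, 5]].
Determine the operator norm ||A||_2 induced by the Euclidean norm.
||A||_2 = sqrt((70 + sqrt(544))/2) ≈ 6.831 (= sqrt(largest eigenvalue of A^T A))

||A||_2 = sigma_max(A) = sqrt(lambda_max(A^T A)). Form the symmetric matrix M = A^T A =
[[29, -10],
 [-10, 41]].
Its characteristic polynomial (trace, determinant of M give the coefficients) is
  p(λ) = det(λ I - M) = λ^2 - 70λ + 1089.
For λ^2 - 70λ + 1089 the discriminant is 544. It is nonnegative but not a perfect square, so the roots are real and irrational: λ = (70 ± sqrt(544))/2 ≈ 46.6619, 23.3381.
So the eigenvalues of A^T A are ≈ 23.3381, 46.6619 (all ≥ 0, as they must be for A^T A). The largest is λ_max = (70 + sqrt(544))/2 ≈ 46.6619, hence ||A||_2 = sqrt(λ_max) = sqrt((70 + sqrt(544))/2) ≈ 6.831.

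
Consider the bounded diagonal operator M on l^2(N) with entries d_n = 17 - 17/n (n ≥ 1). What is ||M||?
||M|| = 17

For a diagonal operator on l^2 with entries d_n, ||M|| = sup_n |d_n|. Here d_1 = 0, d_2 = 17/2, ..., and d_n = 17 - 17/n increases monotonically toward 17. All terms lie in [0, 17), so |d_n| = d_n and the supremum is the limit 17, which is not attained by any individual d_n. Hence ||M|| = 17.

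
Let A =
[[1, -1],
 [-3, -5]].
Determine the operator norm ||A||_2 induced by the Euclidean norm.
||A||_2 = sqrt((36 + sqrt(1040))/2) ≈ 5.8416 (= sqrt(largest eigenvalue of A^T A))

||A||_2 = sigma_max(A) = sqrt(lambda_max(A^T A)). Form the symmetric matrix M = A^T A =
[[10, 14],
 [14, 26]].
Its characteristic polynomial (trace, determinant of M give the coefficients) is
  p(λ) = det(λ I - M) = λ^2 - 36λ + 64.
For λ^2 - 36λ + 64 the discriminant is 1040. It is nonnegative but not a perfect square, so the roots are real and irrational: λ = (36 ± sqrt(1040))/2 ≈ 34.1245, 1.8755.
So the eigenvalues of A^T A are ≈ 1.8755, 34.1245 (all ≥ 0, as they must be for A^T A). The largest is λ_max = (36 + sqrt(1040))/2 ≈ 34.1245, hence ||A||_2 = sqrt(λ_max) = sqrt((36 + sqrt(1040))/2) ≈ 5.8416.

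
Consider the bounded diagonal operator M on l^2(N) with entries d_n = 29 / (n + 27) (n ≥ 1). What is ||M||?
||M|| = 29/28 (attained at n = 1)

For M diagonal, ||M|| = sup_n |d_n| = sup_n 29/(n + 27). This is positive and strictly decreasing in n, so the supremum is attained at n = 1: d_1 = 29/(1 + 27) = 29/28. Hence ||M|| = 29/28.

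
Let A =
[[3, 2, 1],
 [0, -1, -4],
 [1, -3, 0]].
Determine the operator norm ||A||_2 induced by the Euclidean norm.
||A||_2 ≈ 4.8006 (= sqrt(largest eigenvalue of A^T A))

||A||_2 = sigma_max(A) = sqrt(lambda_max(A^T A)). Form the symmetric matrix M = A^T A =
[[10, 3, 3],
 [3, 14, 6],
 [3, 6, 17]].
Its characteristic polynomial (trace, sum of principal 2x2 minors, determinant of M give the coefficients) is
  p(λ) = det(λ I - M) = λ^3 - 41λ^2 + 494λ - 1849.
No integer candidate from the rational root theorem (±divisors of 1849) is a root, so the roots are irrational. The cubic discriminant is Δ = 55665 > 0, so there are three distinct real roots. p(8) = -9 and p(9) = 5 have opposite signs, so a root lies in (8, 9); Newton's method refines it to λ ≈ 8.38. p(9) = 5 and p(10) = -9 have opposite signs, so a root lies in (9, 10); Newton's method refines it to λ ≈ 9.5742. p(23) = -9 and p(24) = 215 have opposite signs, so a root lies in (23, 24); Newton's method refines it to λ ≈ 23.0459. Check (Vieta): the three roots sum to 41, matching tr M = 41.
So the eigenvalues of A^T A are ≈ 8.38, 9.5742, 23.0459 (all ≥ 0, as they must be for A^T A). The largest is λ_max ≈ 23.0459, hence ||A||_2 = sqrt(λ_max) ≈ 4.8006.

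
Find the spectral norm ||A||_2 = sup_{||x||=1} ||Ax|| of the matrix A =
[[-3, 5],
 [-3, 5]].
||A||_2 = sqrt(68) ≈ 8.2462 (= sqrt(largest eigenvalue of A^T A))

||A||_2 = sigma_max(A) = sqrt(lambda_max(A^T A)). Form the symmetric matrix M = A^T A =
[[18, -30],
 [-30, 50]].
Its characteristic polynomial (trace, determinant of M give the coefficients) is
  p(λ) = det(λ I - M) = λ^2 - 68λ.
For λ^2 - 68λ the discriminant is 4624. It is a perfect square (68^2), so the roots are rational: λ = (68 ± 68)/2 = 68, 0.
So the eigenvalues of A^T A are ≈ 0, 68 (all ≥ 0, as they must be for A^T A). The largest is λ_max = 68, hence ||A||_2 = sqrt(λ_max) = sqrt(68) ≈ 8.2462.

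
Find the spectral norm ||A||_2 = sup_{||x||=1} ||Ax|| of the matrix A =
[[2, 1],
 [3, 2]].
||A||_2 = sqrt((18 + sqrt(320))/2) ≈ 4.2361 (= sqrt(largest eigenvalue of A^T A))

||A||_2 = sigma_max(A) = sqrt(lambda_max(A^T A)). Form the symmetric matrix M = A^T A =
[[13, 8],
 [8, 5]].
Its characteristic polynomial (trace, determinant of M give the coefficients) is
  p(λ) = det(λ I - M) = λ^2 - 18λ + 1.
For λ^2 - 18λ + 1 the discriminant is 320. It is nonnegative but not a perfect square, so the roots are real and irrational: λ = (18 ± sqrt(320))/2 ≈ 17.9443, 0.0557.
So the eigenvalues of A^T A are ≈ 0.0557, 17.9443 (all ≥ 0, as they must be for A^T A). The largest is λ_max = (18 + sqrt(320))/2 ≈ 17.9443, hence ||A||_2 = sqrt(λ_max) = sqrt((18 + sqrt(320))/2) ≈ 4.2361.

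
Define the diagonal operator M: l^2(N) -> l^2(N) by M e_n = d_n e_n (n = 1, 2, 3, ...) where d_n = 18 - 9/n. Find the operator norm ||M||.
||M|| = 18

For a diagonal operator on l^2 with entries d_n, ||M|| = sup_n |d_n|. Here d_1 = 9, d_2 = 27/2, ..., and d_n = 18 - 9/n increases monotonically toward 18. All terms lie in [9, 18), so |d_n| = d_n and the supremum is the limit 18, which is not attained by any individual d_n. Hence ||M|| = 18.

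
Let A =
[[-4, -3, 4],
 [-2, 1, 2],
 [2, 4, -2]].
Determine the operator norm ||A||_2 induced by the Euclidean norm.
||A||_2 = sqrt((74 + sqrt(3076))/2) ≈ 8.0455 (= sqrt(largest eigenvalue of A^T A))

||A||_2 = sigma_max(A) = sqrt(lambda_max(A^T A)). Form the symmetric matrix M = A^T A =
[[24, 18, -24],
 [18, 26, -18],
 [-24, -18, 24]].
Its characteristic polynomial (trace, sum of principal 2x2 minors, determinant of M give the coefficients) is
  p(λ) = det(λ I - M) = λ^3 - 74λ^2 + 600λ.
The constant term is 0, so λ = 0 is a root. Dividing out λ leaves p(λ) = λ(λ^2 - 74λ + 600). For λ^2 - 74λ + 600 the discriminant is 3076. It is nonnegative but not a perfect square, so the roots are real and irrational: λ = (74 ± sqrt(3076))/2 ≈ 64.7308, 9.2692.
So the eigenvalues of A^T A are ≈ 0, 9.2692, 64.7308 (all ≥ 0, as they must be for A^T A). The largest is λ_max = (74 + sqrt(3076))/2 ≈ 64.7308, hence ||A||_2 = sqrt(λ_max) = sqrt((74 + sqrt(3076))/2) ≈ 8.0455.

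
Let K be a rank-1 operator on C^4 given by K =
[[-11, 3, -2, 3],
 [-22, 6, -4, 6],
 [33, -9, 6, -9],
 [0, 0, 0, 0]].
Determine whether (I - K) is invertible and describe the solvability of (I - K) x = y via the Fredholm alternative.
(I - K) is singular (det(I - K) = 0, i.e. 1 ∈ sigma(K)). (I - K) x = y is solvable iff y ⊥ ker((I - K)^*) = span{(-11, 3, -2, 3)}, i.e. iff -11y_1 + 3y_2 - 2y_3 + 3y_4 = 0. When solvable, the solutions are x = y + c·(1, 2, -3, 0), c arbitrary (ker(I - K) = span{(1, 2, -3, 0)}, dimension 1).

K has rank 1, so it is an outer product K = u v^T: every row of K is a multiple of one row vector. Reading off the entries, u = (1, 2, -3, 0) and v = (-11, 3, -2, 3) (row i of K equals u_i·v^T). A rank-one matrix u v^T satisfies K u = u (v·u) and kills the (3)-dimensional subspace v^⊥, so its characteristic polynomial is lambda^3 (lambda - v·u) with v·u = tr K = 1. Hence the eigenvalues of I - K are 1 (multiplicity 3) and 1 - (1) = 0, so det(I - K) = 0. (Direct check: I - K =
[[12, -3, 2, -3],
 [22, -5, 4, -6],
 [-33, 9, -5, 9],
 [0, 0, 0, 1]]
has determinant 0.) So 1 is an eigenvalue of K and (I - K) is not invertible. The finite-dimensional Fredholm alternative says: either (I - K) is invertible, or ker(I - K) ≠ {0} and then range(I - K) = ker((I - K)^*)^⊥, with dim ker(I - K) = dim ker((I - K)^*). We are in the second case, so we need both kernels. Kernel of I - K: (I - K) u = u - u (v·u) = u - u = 0, so ker(I - K) = span{u} = span{(1, 2, -3, 0)} (it is exactly 1-dimensional because rank(I - K) = 3). Kernel of the adjoint: K is real, so (I - K)^* = I - K^T = I - v u^T, and (I - v u^T) v = v - v (u·v) = 0; hence ker((I - K)^*) = span{v} = span{(-11, 3, -2, 3)}. Therefore (I - K) x = y is solvable iff <y, v> = 0, i.e. iff -11y_1 + 3y_2 - 2y_3 + 3y_4 = 0. When this holds, K y = u (v·y) = 0, so (I - K) y = y and x = y is a particular solution; the full solution set is the line x = y + c·u = y + c·(1, 2, -3, 0), c ∈ C.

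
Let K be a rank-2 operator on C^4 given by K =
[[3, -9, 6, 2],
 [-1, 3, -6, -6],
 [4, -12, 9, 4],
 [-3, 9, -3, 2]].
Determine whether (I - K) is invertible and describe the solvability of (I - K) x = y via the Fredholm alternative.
(I - K) is invertible (det(I - K) = 44 ≠ 0), so for every y in C^4 the equation (I - K) x = y has a unique solution.

K has rank 2 and factors as K = U V^T = u1 v1^T + u2 v2^T with u1 = (2, -2, 3, -1), v1 = (1, -3, 3, 2), u2 = (1, 1, 1, -2), v2 = (1, -3, 0, -2) (multiplying out reproduces the displayed K). The nonzero eigenvalues of U V^T coincide with those of the 2 x 2 matrix G = V^T U = [[v1·u1, v1·u2], [v2·u1, v2·u2]] = [[15, -3], [10, 2]], and by the Sylvester determinant identity det(I_4 - U V^T) = det(I_2 - V^T U) = det([[-14, 3], [-10, -1]]) = (-14)(-1) - (3)(-10) = 44. (Direct check: I - K =
[[-2, 9, -6, -2],
 [1, -2, 6, 6],
 [-4, 12, -8, -4],
 [3, -9, 3, -1]]
has determinant 44.) The finite-dimensional Fredholm alternative says: either (I - K) is invertible, or ker(I - K) ≠ {0} and then range(I - K) = ker((I - K)^*)^⊥, with dim ker(I - K) = dim ker((I - K)^*). Since det(I - K) ≠ 0, 1 is not an eigenvalue of K and ker(I - K) = {0}, so we are in the first case: for every y there is a unique x = (I - K)^(-1) y. (Explicitly, by the Woodbury identity, (I - U V^T)^(-1) = I + U (I_2 - G)^(-1) V^T.)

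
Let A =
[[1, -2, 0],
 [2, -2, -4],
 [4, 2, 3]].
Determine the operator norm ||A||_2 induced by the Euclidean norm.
||A||_2 ≈ 5.9429 (= sqrt(largest eigenvalue of A^T A))

||A||_2 = sigma_max(A) = sqrt(lambda_max(A^T A)). Form the symmetric matrix M = A^T A =
[[21, 2, 4],
 [2, 12, 14],
 [4, 14, 25]].
Its characteristic polynomial (trace, sum of principal 2x2 minors, determinant of M give the coefficients) is
  p(λ) = det(λ I - M) = λ^3 - 58λ^2 + 861λ - 2116.
No integer candidate from the rational root theorem (±divisors of 2116) is a root, so the roots are irrational. The cubic discriminant is Δ = 70413584 > 0, so there are three distinct real roots. p(3) = -28 and p(4) = 464 have opposite signs, so a root lies in (3, 4); Newton's method refines it to λ ≈ 3.0521. p(19) = 164 and p(20) = -96 have opposite signs, so a root lies in (19, 20); Newton's method refines it to λ ≈ 19.6302. p(35) = -156 and p(36) = 368 have opposite signs, so a root lies in (35, 36); Newton's method refines it to λ ≈ 35.3177. Check (Vieta): the three roots sum to 58, matching tr M = 58.
So the eigenvalues of A^T A are ≈ 3.0521, 19.6302, 35.3177 (all ≥ 0, as they must be for A^T A). The largest is λ_max ≈ 35.3177, hence ||A||_2 = sqrt(λ_max) ≈ 5.9429.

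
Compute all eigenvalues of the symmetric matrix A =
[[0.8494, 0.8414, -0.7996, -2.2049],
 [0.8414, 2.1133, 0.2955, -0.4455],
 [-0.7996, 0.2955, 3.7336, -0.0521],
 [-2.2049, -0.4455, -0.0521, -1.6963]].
sigma(A) ≈ {-3, 1, 3, 4}

A is real symmetric, so its spectrum consists of real eigenvalues. Expanding the characteristic polynomial of the displayed matrix gives
  det(λ I - A) = p(λ) = λ^4 + (-5)λ^3 + (-5)λ^2 + (45)λ + (-36).
Solving p(λ) = 0 yields eigenvalues ≈ -3, 1, 3, 4. (A is shown rounded to 4 decimals, so these recover the underlying integer eigenvalues to within that precision.)
Verification: the trace of A = 5 equals the sum of eigenvalues 5, and det(A) ≈ -35.9992 matches the eigenvalue product -36.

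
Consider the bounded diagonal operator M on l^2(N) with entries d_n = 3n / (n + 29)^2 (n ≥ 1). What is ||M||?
||M|| = 3/116 (attained at n = 29)

For M diagonal, ||M|| = sup_n |d_n|. Treat f(x) = 3x / (x + 29)^2 for real x > 0. By the quotient rule, f'(x) = 3(29 - x)/(x + 29)^3, which is positive for x < 29 and negative for x > 29. So f has a unique maximum at x = 29, and since 29 is a positive integer, the supremum over n ≥ 1 is attained at n = 29: d_29 = 3·29/(29 + 29)^2 = 3·29/3364 = 3/116. Hence ||M|| = 3/116.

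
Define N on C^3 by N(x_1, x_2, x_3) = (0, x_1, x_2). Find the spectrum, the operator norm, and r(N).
sigma(N) = {0}; ||N|| = 1; r(N) = 0. (N is nilpotent with N^3 = 0.)

On C^3, N is a strictly lower-triangular matrix with 1 on the subdiagonal and zeros elsewhere, so its characteristic polynomial is lambda^3 and every eigenvalue is 0: sigma(N) = {0}. For the operator norm, N e_i = e_{i+1} for i = 1, ..., 2 and N e_3 = 0, so the singular values of N are 1 (with multiplicity 2) and 0; hence ||N|| = 1. The spectral radius r(N) = max|lambda| = 0. Note ||N|| > r(N) — characteristic of non-normal nilpotent operators. Indeed N^3 = 0.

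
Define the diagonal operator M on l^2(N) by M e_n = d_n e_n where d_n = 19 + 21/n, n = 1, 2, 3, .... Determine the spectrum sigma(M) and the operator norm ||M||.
sigma(M) = {19 + 21/n : n ≥ 1} ∪ {19}; ||M|| = 40

A bounded diagonal operator on l^2 with diagonal entries d_n has spectrum equal to the closure of {d_n : n ≥ 1}: every d_n is an eigenvalue (with eigenvector e_n), so {d_n} ⊂ sigma(M); the spectrum is closed, so its closure is too; and for lambda not in the closure, (M - lambda I) has bounded inverse (the diagonal entries 1/(d_n - lambda) are bounded). For our sequence d_n = 19 + 21/n, n = 1, 2, 3, ...:
  - {d_n} = {19 + 21/n : n ≥ 1}; the only limit point is 19
  - closure = {19 + 21/n : n ≥ 1} ∪ {19}
For the norm: a diagonal operator has ||M|| = sup_n |d_n|. Here d_n = 19 + 21/n is positive and decreasing, so sup_n |d_n| = d_1 = 19 + 21 = 40. So ||M|| = 40.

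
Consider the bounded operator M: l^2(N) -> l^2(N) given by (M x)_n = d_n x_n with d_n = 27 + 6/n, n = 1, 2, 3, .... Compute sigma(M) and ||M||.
sigma(M) = {27 + 6/n : n ≥ 1} ∪ {27}; ||M|| = 33

A bounded diagonal operator on l^2 with diagonal entries d_n has spectrum equal to the closure of {d_n : n ≥ 1}: every d_n is an eigenvalue (with eigenvector e_n), so {d_n} ⊂ sigma(M); the spectrum is closed, so its closure is too; and for lambda not in the closure, (M - lambda I) has bounded inverse (the diagonal entries 1/(d_n - lambda) are bounded). For our sequence d_n = 27 + 6/n, n = 1, 2, 3, ...:
  - {d_n} = {27 + 6/n : n ≥ 1}; the only limit point is 27
  - closure = {27 + 6/n : n ≥ 1} ∪ {27}
For the norm: a diagonal operator has ||M|| = sup_n |d_n|. Here d_n = 27 + 6/n is positive and decreasing, so sup_n |d_n| = d_1 = 27 + 6 = 33. So ||M|| = 33.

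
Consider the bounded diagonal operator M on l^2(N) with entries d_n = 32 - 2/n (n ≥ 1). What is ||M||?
||M|| = 32

For a diagonal operator on l^2 with entries d_n, ||M|| = sup_n |d_n|. Here d_1 = 30, d_2 = 31, ..., and d_n = 32 - 2/n increases monotonically toward 32. All terms lie in [30, 32), so |d_n| = d_n and the supremum is the limit 32, which is not attained by any individual d_n. Hence ||M|| = 32.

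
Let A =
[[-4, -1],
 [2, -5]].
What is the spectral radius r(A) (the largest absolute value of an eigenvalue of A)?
r(A) = sqrt(22) ≈ 4.6904

The eigenvalues of A are the roots of its characteristic polynomial. With M = A (coefficients from the trace and determinant):
  p(λ) = det(λ I - M) = λ^2 + 9λ + 22.
For λ^2 + 9λ + 22 the discriminant is -7. It is negative, so the roots are the complex-conjugate pair λ = -9/2 ± (sqrt(7)/2) i ≈ -4.5 ± 1.3229i. For a conjugate pair the product of the roots equals the constant term, so |λ|^2 = 22 and |λ| = sqrt(22) ≈ 4.6904.
Thus the eigenvalues (to 4 decimals) are -4.5 ± 1.3229i (modulus 4.6904). The spectral radius is the largest modulus: r(A) = sqrt(22) ≈ 4.6904. (Cross-check: r(A) ≤ ||A||_2 ≈ 5.4505; equality holds whenever A is normal, though it can also hold for some non-normal A.)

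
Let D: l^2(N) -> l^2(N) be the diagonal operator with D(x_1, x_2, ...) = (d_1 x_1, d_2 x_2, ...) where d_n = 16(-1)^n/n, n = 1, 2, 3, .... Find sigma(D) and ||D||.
sigma(D) = {16(-1)^n/n : n ≥ 1} ∪ {0}; ||D|| = 16

A bounded diagonal operator on l^2 with diagonal entries d_n has spectrum equal to the closure of {d_n : n ≥ 1}: every d_n is an eigenvalue (with eigenvector e_n), so {d_n} ⊂ sigma(D); the spectrum is closed, so its closure is too; and for lambda not in the closure, (D - lambda I) has bounded inverse (the diagonal entries 1/(d_n - lambda) are bounded). For our sequence d_n = 16(-1)^n/n, n = 1, 2, 3, ...:
  - {d_n} = {16(-1)^n/n : n ≥ 1}; the only limit point is 0
  - closure = {16(-1)^n/n : n ≥ 1} ∪ {0}
For the norm: a diagonal operator has ||D|| = sup_n |d_n|. Here |d_n| = 16/n is decreasing, so sup_n |d_n| = |d_1| = 16. So ||D|| = 16.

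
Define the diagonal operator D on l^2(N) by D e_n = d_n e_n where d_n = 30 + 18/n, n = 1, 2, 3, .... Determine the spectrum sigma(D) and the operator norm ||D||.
sigma(D) = {30 + 18/n : n ≥ 1} ∪ {30}; ||D|| = 48

A bounded diagonal operator on l^2 with diagonal entries d_n has spectrum equal to the closure of {d_n : n ≥ 1}: every d_n is an eigenvalue (with eigenvector e_n), so {d_n} ⊂ sigma(D); the spectrum is closed, so its closure is too; and for lambda not in the closure, (D - lambda I) has bounded inverse (the diagonal entries 1/(d_n - lambda) are bounded). For our sequence d_n = 30 + 18/n, n = 1, 2, 3, ...:
  - {d_n} = {30 + 18/n : n ≥ 1}; the only limit point is 30
  - closure = {30 + 18/n : n ≥ 1} ∪ {30}
For the norm: a diagonal operator has ||D|| = sup_n |d_n|. Here d_n = 30 + 18/n is positive and decreasing, so sup_n |d_n| = d_1 = 30 + 18 = 48. So ||D|| = 48.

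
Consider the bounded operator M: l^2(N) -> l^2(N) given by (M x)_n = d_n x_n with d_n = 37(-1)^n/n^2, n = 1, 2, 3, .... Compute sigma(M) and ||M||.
sigma(M) = {37(-1)^n/n^2 : n ≥ 1} ∪ {0}; ||M|| = 37

A bounded diagonal operator on l^2 with diagonal entries d_n has spectrum equal to the closure of {d_n : n ≥ 1}: every d_n is an eigenvalue (with eigenvector e_n), so {d_n} ⊂ sigma(M); the spectrum is closed, so its closure is too; and for lambda not in the closure, (M - lambda I) has bounded inverse (the diagonal entries 1/(d_n - lambda) are bounded). For our sequence d_n = 37(-1)^n/n^2, n = 1, 2, 3, ...:
  - {d_n} = {37(-1)^n/n^2 : n ≥ 1}; the only limit point is 0
  - closure = {37(-1)^n/n^2 : n ≥ 1} ∪ {0}
For the norm: a diagonal operator has ||M|| = sup_n |d_n|. Here |d_n| = 37/n^2 is decreasing, so sup_n |d_n| = |d_1| = 37. So ||M|| = 37.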